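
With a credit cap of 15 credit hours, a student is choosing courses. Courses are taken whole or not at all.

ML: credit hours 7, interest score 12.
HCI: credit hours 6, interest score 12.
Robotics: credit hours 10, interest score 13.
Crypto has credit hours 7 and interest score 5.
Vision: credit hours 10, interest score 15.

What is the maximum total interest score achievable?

24

This is an integer program with binary decision variables.
HCI + Crypto: credit hours 6 + 7 = 13 ≤ 15, interest score 12 + 5 = 17.
ML + HCI: credit hours 7 + 6 = 13 ≤ 15, interest score 12 + 12 = 24.
Best is ML and HCI with total interest score 24.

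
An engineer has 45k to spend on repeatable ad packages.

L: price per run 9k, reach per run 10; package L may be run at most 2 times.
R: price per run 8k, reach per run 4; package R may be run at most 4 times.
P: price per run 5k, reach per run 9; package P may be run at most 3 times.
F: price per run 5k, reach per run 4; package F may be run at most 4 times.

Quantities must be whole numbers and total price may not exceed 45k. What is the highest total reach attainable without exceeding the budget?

55

1×L, 3×P, and 4×F: price 44 ≤ 45, reach 1·10 + 3·9 + 4·4 = 53.
2×L, 3×P, and 2×F: price 43 ≤ 45, reach 2·10 + 3·9 + 2·4 = 55.
Best is 55.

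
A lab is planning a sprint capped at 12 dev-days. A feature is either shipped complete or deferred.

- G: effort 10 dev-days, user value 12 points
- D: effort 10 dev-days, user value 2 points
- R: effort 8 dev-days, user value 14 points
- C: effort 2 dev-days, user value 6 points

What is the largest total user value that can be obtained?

Treat it as a binary knapsack problem.
G + C: effort 10 + 2 = 12 ≤ 12, user value 12 + 6 = 18.
R: effort 8 ≤ 12, user value 14.
R + C: effort 8 + 2 = 10 ≤ 12, user value 14 + 6 = 20.
Best is R and C with total user value 20.

20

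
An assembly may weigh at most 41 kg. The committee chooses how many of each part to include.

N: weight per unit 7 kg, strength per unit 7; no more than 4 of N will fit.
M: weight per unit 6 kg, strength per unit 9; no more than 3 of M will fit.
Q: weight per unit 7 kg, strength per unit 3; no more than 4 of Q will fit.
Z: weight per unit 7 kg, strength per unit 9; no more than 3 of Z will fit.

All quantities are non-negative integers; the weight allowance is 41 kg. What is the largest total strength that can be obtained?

54

This is a bounded integer knapsack.
Take 3×M and 3×Z: weight 39 ≤ 41, strength 3·9 + 3·9 = 54.
M has the best ratio (9/6) and is taken to its limit of 3; remaining capacity is filled optimally with the others.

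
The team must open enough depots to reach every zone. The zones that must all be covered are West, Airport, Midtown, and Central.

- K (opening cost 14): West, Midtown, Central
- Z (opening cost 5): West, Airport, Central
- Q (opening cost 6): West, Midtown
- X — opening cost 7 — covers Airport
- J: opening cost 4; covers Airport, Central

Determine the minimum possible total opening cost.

10

The greedy cost-per-new-zone heuristic would pick Z and Q for 11, but a cheaper cover exists.
Choose Q and J: together they cover West, Airport, Midtown, Central — every zone.
Total opening cost: 6 + 4 = 10.
No cover costs less than 10.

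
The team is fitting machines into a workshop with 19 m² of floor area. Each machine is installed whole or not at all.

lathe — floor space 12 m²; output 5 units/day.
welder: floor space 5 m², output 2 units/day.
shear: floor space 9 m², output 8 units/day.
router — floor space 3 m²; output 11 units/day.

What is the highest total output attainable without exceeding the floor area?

This is a 0-1 knapsack instance.
Allowing fractional choices, the relaxed optimum would be about 21.9, but machines are indivisible.
welder + shear + router: floor space 5 + 9 + 3 = 17 ≤ 19, output 2 + 8 + 11 = 21.
shear + router: floor space 9 + 3 = 12 ≤ 19, output 8 + 11 = 19.
Best is welder, shear, and router with total output 21.

21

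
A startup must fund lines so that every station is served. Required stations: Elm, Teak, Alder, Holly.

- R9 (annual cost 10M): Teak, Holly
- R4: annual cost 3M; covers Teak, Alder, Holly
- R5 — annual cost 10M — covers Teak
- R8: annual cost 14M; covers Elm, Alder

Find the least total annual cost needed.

Choose R4 and R8: together they cover Elm, Teak, Alder, Holly — every station.
Total annual cost: 3 + 14 = 17.

17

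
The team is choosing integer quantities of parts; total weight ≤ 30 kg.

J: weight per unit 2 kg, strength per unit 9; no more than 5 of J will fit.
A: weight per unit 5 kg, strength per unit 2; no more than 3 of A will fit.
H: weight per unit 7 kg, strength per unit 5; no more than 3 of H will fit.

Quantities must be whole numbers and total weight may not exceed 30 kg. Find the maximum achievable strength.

57

J has the best ratio (9/2); taking only J gives at most 5×9 = 45 (stopped by the supply cap of 5).
Mixing does better — 5×J, 1×A, and 2×H: weight 29 ≤ 30, strength 5·9 + 1·2 + 2·5 = 57.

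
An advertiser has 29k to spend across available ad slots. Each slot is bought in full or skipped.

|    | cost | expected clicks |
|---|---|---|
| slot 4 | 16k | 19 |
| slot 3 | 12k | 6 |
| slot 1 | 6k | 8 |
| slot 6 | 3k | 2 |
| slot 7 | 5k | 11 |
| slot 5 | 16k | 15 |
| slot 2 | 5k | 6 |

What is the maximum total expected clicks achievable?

Allowing fractional choices, the relaxed optimum would be about 40.4, but ad slots are indivisible.
slot 4 + slot 6 + slot 7 + slot 2: cost 16 + 3 + 5 + 5 = 29 ≤ 29, expected clicks 19 + 2 + 11 + 6 = 38.
slot 4 + slot 7 + slot 2: cost 16 + 5 + 5 = 26 ≤ 29, expected clicks 19 + 11 + 6 = 36.
slot 4 + slot 1 + slot 7: cost 16 + 6 + 5 = 27 ≤ 29, expected clicks 19 + 8 + 11 = 38.
The maximum expected clicks is 38; one optimal choice is slot 4, slot 1, and slot 7.

38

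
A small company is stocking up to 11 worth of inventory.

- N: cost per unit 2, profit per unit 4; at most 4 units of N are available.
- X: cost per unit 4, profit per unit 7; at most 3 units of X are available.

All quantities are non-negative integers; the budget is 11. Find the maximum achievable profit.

This is a bounded integer knapsack.
Take 3×N and 1×X: cost 10 ≤ 11, profit 3·4 + 1·7 = 19.
No other integer combination yields more.

19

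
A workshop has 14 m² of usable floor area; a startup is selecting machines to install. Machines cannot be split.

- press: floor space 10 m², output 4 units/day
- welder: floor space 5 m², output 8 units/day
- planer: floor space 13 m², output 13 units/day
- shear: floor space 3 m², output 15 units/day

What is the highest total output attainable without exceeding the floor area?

23

shear: floor space 3 ≤ 14, output 15.
welder + shear: floor space 5 + 3 = 8 ≤ 14, output 8 + 15 = 23.
press + shear: floor space 10 + 3 = 13 ≤ 14, output 4 + 15 = 19.
Best is welder and shear with total output 23.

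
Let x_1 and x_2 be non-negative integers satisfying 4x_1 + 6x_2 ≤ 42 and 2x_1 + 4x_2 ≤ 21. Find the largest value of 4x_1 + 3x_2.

The continuous relaxation peaks at (10.5, 0) with value 42.00; rounding to a feasible lattice point costs some objective.
(x_1,x_2)=(10,0) is feasible, giving 40.
(x_1,x_2)=(9,0) is feasible, giving 36.
The best lattice point is (10,0), giving 40.

40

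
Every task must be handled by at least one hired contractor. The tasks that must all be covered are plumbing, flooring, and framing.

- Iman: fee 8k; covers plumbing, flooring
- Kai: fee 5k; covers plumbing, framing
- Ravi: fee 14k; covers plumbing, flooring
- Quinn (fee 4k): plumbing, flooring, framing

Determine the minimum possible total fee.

4

This is a weighted set-cover instance.
Quinn alone covers plumbing, flooring, framing — every task.
Total fee: 4.
No cover costs less than 4.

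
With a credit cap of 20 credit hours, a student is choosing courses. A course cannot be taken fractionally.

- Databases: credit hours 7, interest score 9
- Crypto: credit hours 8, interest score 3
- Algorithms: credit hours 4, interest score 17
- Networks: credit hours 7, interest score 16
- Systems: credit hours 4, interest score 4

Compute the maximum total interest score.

Take Databases, Algorithms, and Networks: credit hours 7 + 4 + 7 = 18 ≤ 20, interest score 9 + 17 + 16 = 42.
No other feasible combination does better.

42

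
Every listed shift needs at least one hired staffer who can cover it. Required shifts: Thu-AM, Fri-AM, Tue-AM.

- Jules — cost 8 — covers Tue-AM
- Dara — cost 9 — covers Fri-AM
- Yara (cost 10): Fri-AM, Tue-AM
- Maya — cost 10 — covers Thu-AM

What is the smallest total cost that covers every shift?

20

This is an integer covering problem.
Choose Yara and Maya: together they cover Thu-AM, Fri-AM, Tue-AM — every shift.
Total cost: 10 + 10 = 20.
No cover costs less than 20.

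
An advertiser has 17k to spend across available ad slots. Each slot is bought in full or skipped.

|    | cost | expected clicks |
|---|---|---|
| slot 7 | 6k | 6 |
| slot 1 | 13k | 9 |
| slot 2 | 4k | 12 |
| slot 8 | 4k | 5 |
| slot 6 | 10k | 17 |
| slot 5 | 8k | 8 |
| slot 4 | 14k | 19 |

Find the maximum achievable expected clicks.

slot 2 + slot 8 + slot 5: cost 4 + 4 + 8 = 16 ≤ 17, expected clicks 12 + 5 + 8 = 25.
slot 7 + slot 2 + slot 8: cost 6 + 4 + 4 = 14 ≤ 17, expected clicks 6 + 12 + 5 = 23.
slot 2 + slot 6: cost 4 + 10 = 14 ≤ 17, expected clicks 12 + 17 = 29.
Best is slot 2 and slot 6 with total expected clicks 29.

29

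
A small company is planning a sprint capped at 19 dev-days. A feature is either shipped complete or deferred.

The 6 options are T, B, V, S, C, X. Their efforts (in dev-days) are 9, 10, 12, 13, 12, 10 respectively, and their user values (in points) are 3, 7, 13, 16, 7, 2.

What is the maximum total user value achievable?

Take S: effort 13 ≤ 19, user value 16.
No other feasible combination does better.

16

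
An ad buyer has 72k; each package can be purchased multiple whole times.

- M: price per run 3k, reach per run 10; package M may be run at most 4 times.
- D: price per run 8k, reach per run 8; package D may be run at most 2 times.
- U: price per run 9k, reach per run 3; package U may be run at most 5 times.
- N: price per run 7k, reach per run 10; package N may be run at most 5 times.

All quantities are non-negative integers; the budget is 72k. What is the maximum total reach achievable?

109

This is a bounded integer knapsack.
M has the best ratio (10/3); taking only M gives at most 4×10 = 40 (stopped by the supply cap of 4).
Mixing does better — 4×M, 2×D, 1×U, and 5×N: price 72 ≤ 72, reach 4·10 + 2·8 + 1·3 + 5·10 = 109.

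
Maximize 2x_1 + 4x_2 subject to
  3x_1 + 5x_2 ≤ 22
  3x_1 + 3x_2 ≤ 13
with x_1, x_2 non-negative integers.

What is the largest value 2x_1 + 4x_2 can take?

The continuous relaxation peaks at (0, 4.33) with value 17.33; rounding to a feasible lattice point costs some objective.
(x_1,x_2)=(0,4): 3·0+5·4=20≤22, 3·0+3·4=12≤13, objective 16.
(x_1,x_2)=(1,3): 3·1+5·3=18≤22, 3·1+3·3=12≤13, objective 14.
(x_1,x_2)=(0,3): 3·0+5·3=15≤22, 3·0+3·3=9≤13, objective 12.
The best lattice point is (0,4), giving 16.

16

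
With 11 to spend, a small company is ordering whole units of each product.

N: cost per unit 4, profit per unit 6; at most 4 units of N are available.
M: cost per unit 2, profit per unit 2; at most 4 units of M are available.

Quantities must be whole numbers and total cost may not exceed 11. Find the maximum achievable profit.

14

This is a bounded integer knapsack.
1×N and 3×M: cost 10 ≤ 11, profit 1·6 + 3·2 = 12.
2×N and 1×M: cost 10 ≤ 11, profit 2·6 + 1·2 = 14.
Best is 14.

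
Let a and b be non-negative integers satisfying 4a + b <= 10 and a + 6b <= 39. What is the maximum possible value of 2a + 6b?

The continuous relaxation peaks at (0.913, 6.35) with value 39.91; rounding to a feasible lattice point costs some objective.
(a,b)=(1,6) is feasible, giving 38.
(a,b)=(0,6) is feasible, giving 36.
The best lattice point is (1,6), giving 38.

38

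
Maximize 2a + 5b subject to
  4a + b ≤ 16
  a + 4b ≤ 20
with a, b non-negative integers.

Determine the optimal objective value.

26

Relaxing integrality, the LP optimum is 27.20 at (a,b) = (2.93, 4.27), which is not an integer point.
(a,b)=(3,4): 4·3+1·4=16≤16, 1·3+4·4=19≤20, objective 26.
(a,b)=(2,4): 4·2+1·4=12≤16, 1·2+4·4=18≤20, objective 24.
(a,b)=(1,4): 4·1+1·4=8≤16, 1·1+4·4=17≤20, objective 22.
The best lattice point is (3,4), giving 26.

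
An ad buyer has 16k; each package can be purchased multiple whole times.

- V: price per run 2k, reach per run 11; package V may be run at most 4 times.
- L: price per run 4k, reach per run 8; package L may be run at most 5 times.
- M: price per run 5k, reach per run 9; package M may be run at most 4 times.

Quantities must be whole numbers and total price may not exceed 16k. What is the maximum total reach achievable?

60

This is a bounded integer knapsack.
4×V and 1×M: price 13 ≤ 16, reach 4·11 + 1·9 = 53.
4×V and 2×L: price 16 ≤ 16, reach 4·11 + 2·8 = 60.
Best is 60.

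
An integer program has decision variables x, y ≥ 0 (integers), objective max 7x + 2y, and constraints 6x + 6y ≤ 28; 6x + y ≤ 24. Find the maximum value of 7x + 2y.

The continuous relaxation peaks at (3.87, 0.8) with value 28.67; rounding to a feasible lattice point costs some objective.
(x,y)=(4,0): 6·4+6·0=24≤28, 6·4+1·0=24≤24, objective 28.
(x,y)=(3,1): 6·3+6·1=24≤28, 6·3+1·1=19≤24, objective 23.
(x,y)=(3,0): 6·3+6·0=18≤28, 6·3+1·0=18≤24, objective 21.
The best lattice point is (4,0), giving 28.

28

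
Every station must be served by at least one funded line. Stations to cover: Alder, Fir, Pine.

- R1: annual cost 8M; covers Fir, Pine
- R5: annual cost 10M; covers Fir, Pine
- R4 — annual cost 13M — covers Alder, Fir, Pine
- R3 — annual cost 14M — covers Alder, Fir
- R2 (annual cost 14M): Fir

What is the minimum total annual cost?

This is a weighted set-cover instance.
The greedy cost-per-new-station heuristic would pick R1 and R4 for 21, but a cheaper cover exists.
R4 alone covers Alder, Fir, Pine — every station.
Total annual cost: 13.
No cover costs less than 13.

13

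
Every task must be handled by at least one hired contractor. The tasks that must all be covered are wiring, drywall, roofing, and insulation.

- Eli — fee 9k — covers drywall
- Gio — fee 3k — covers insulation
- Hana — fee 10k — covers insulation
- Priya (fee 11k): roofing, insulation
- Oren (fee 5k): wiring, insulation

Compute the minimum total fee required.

25

Choose Eli, Priya, and Oren: together they cover wiring, drywall, roofing, insulation — every task.
Total fee: 9 + 11 + 5 = 25.
No cover costs less than 25.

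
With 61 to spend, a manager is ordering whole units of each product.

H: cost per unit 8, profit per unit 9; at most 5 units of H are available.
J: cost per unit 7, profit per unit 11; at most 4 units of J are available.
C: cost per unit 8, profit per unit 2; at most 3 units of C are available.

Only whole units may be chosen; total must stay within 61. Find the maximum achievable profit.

80

5×H and 3×J: cost 61 ≤ 61, profit 5·9 + 3·11 = 78.
4×H and 4×J: cost 60 ≤ 61, profit 4·9 + 4·11 = 80.
Best is 80.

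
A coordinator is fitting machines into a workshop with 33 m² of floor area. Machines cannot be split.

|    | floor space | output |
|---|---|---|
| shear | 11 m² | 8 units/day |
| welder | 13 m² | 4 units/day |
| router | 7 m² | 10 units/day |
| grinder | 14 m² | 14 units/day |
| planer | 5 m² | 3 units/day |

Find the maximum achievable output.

32

This is an integer program with binary decision variables.
Take shear, router, and grinder: floor space 11 + 7 + 14 = 32 ≤ 33, output 8 + 10 + 14 = 32.
No other feasible combination does better.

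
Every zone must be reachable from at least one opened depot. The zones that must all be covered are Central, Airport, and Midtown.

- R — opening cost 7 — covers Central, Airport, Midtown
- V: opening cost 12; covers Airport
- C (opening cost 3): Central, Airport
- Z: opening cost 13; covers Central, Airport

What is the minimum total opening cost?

The greedy cost-per-new-zone heuristic would pick C and R for 10, but a cheaper cover exists.
R alone covers Central, Airport, Midtown — every zone.
Total opening cost: 7.
No cover costs less than 7.

7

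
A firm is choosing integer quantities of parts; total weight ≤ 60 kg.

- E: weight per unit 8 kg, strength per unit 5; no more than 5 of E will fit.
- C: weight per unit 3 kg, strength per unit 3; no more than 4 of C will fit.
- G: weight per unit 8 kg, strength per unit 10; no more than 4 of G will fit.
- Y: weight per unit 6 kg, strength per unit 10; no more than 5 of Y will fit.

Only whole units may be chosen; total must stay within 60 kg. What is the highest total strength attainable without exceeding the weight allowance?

86

1×C, 3×G, and 5×Y: weight 57 ≤ 60, strength 1·3 + 3·10 + 5·10 = 83.
2×C, 3×G, and 5×Y: weight 60 ≤ 60, strength 2·3 + 3·10 + 5·10 = 86.
Best is 86.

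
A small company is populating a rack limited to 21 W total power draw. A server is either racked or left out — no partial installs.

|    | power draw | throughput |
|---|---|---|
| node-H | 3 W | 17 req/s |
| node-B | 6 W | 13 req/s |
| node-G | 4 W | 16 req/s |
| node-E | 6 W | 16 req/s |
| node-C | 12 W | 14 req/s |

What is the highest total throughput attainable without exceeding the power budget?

62

Allowing fractional choices, the relaxed optimum would be about 64.3, but servers are indivisible.
node-H + node-B + node-G + node-E: power draw 3 + 6 + 4 + 6 = 19 ≤ 21, throughput 17 + 13 + 16 + 16 = 62.
node-H + node-G + node-E: power draw 3 + 4 + 6 = 13 ≤ 21, throughput 17 + 16 + 16 = 49.
node-H + node-G + node-C: power draw 3 + 4 + 12 = 19 ≤ 21, throughput 17 + 16 + 14 = 47.
Best is node-H, node-B, node-G, and node-E with total throughput 62.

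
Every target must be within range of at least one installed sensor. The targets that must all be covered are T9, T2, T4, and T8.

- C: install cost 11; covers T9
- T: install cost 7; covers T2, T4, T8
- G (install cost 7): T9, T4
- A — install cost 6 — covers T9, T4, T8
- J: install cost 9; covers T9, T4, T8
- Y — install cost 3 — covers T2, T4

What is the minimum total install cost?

Choose A and Y: together they cover T9, T2, T4, T8 — every target.
Total install cost: 6 + 3 = 9.
No cover costs less than 9.

9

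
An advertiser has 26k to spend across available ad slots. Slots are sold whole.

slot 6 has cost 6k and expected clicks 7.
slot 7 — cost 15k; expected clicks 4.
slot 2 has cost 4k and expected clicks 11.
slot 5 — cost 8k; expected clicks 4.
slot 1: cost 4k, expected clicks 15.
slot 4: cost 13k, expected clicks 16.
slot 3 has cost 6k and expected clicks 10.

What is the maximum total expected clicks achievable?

43

Take slot 6, slot 2, slot 1, and slot 3: cost 6 + 4 + 4 + 6 = 20 ≤ 26, expected clicks 7 + 11 + 15 + 10 = 43.
No other feasible combination does better.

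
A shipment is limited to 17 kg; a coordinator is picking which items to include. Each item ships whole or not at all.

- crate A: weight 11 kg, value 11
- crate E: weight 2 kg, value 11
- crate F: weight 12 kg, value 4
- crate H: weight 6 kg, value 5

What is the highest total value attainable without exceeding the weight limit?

22

crate A + crate E: weight 11 + 2 = 13 ≤ 17, value 11 + 11 = 22.
crate A + crate H: weight 11 + 6 = 17 ≤ 17, value 11 + 5 = 16.
crate E + crate H: weight 2 + 6 = 8 ≤ 17, value 11 + 5 = 16.
Best is crate A and crate E with total value 22.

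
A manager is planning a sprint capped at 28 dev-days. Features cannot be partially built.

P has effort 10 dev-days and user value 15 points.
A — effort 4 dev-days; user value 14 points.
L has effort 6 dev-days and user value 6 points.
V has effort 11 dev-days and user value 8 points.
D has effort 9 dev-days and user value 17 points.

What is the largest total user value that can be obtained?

Allowing fractional choices, the relaxed optimum would be about 51.0, but features are indivisible.
P + A + D: effort 10 + 4 + 9 = 23 ≤ 28, user value 15 + 14 + 17 = 46.
A + V + D: effort 4 + 11 + 9 = 24 ≤ 28, user value 14 + 8 + 17 = 39.
Best is P, A, and D with total user value 46.

46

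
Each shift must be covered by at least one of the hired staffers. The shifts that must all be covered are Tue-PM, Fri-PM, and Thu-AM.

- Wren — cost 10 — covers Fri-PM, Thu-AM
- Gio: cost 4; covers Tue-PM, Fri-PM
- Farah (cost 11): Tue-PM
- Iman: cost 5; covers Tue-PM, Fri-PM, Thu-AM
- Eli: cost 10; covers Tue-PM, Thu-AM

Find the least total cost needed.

Iman alone covers Tue-PM, Fri-PM, Thu-AM — every shift.
Total cost: 5.
No cover costs less than 5.

5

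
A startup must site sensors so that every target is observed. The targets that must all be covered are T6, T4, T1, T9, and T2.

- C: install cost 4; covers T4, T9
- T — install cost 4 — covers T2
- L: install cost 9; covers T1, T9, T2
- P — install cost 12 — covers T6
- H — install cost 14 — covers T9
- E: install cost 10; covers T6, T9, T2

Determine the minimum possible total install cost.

The greedy cost-per-new-target heuristic would pick C, T, L, and E for 27, but a cheaper cover exists.
Choose C, L, and E: together they cover T6, T4, T1, T9, T2 — every target.
Total install cost: 4 + 9 + 10 = 23.
No cover costs less than 23.

23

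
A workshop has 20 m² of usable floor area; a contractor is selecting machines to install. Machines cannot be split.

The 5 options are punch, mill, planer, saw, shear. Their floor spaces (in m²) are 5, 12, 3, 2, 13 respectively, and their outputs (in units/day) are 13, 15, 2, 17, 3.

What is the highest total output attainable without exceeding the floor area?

45

mill + planer + saw: floor space 12 + 3 + 2 = 17 ≤ 20, output 15 + 2 + 17 = 34.
punch + saw + shear: floor space 5 + 2 + 13 = 20 ≤ 20, output 13 + 17 + 3 = 33.
punch + mill + saw: floor space 5 + 12 + 2 = 19 ≤ 20, output 13 + 15 + 17 = 45.
Best is punch, mill, and saw with total output 45.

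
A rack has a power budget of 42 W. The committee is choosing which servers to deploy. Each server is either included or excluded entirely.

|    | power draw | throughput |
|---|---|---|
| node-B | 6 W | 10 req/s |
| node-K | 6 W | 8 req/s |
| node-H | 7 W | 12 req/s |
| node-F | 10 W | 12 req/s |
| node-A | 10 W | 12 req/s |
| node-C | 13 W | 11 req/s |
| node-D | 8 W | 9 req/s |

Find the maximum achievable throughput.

Take node-B, node-H, node-F, node-A, and node-D: power draw 6 + 7 + 10 + 10 + 8 = 41 ≤ 42, throughput 10 + 12 + 12 + 12 + 9 = 55.
No other feasible combination does better.

55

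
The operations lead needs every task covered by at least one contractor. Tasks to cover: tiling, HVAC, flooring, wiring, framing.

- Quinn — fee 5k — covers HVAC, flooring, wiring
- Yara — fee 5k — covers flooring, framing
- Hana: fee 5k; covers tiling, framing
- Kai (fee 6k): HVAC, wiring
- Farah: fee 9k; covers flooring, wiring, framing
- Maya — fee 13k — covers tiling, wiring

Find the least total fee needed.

10

Choose Quinn and Hana: together they cover tiling, HVAC, flooring, wiring, framing — every task.
Total fee: 5 + 5 = 10.
No cover costs less than 10.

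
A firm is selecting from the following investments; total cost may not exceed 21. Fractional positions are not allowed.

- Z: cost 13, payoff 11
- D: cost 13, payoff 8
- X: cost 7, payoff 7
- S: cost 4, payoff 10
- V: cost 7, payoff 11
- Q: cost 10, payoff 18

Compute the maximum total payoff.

39

X + S + Q: cost 7 + 4 + 10 = 21 ≤ 21, payoff 7 + 10 + 18 = 35.
S + V + Q: cost 4 + 7 + 10 = 21 ≤ 21, payoff 10 + 11 + 18 = 39.
V + Q: cost 7 + 10 = 17 ≤ 21, payoff 11 + 18 = 29.
Best is S, V, and Q with total payoff 39.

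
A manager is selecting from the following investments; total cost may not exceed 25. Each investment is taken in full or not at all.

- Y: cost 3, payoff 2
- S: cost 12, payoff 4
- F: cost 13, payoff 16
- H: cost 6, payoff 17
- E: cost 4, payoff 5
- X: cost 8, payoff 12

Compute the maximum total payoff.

38

Allowing fractional choices, the relaxed optimum would be about 42.6, but investments are indivisible.
Y + H + E + X: cost 3 + 6 + 4 + 8 = 21 ≤ 25, payoff 2 + 17 + 5 + 12 = 36.
F + H + E: cost 13 + 6 + 4 = 23 ≤ 25, payoff 16 + 17 + 5 = 38.
Y + F + H: cost 3 + 13 + 6 = 22 ≤ 25, payoff 2 + 16 + 17 = 35.
Best is F, H, and E with total payoff 38.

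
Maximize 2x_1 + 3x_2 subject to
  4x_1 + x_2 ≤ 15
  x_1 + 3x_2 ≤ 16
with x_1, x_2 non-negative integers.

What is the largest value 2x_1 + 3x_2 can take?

17

Relaxing integrality, the LP optimum is 18.64 at (x_1,x_2) = (2.64, 4.45), which is not an integer point.
(x_1,x_2)=(1,5): 4·1+1·5=9≤15, 1·1+3·5=16≤16, objective 17.
(x_1,x_2)=(2,4): 4·2+1·4=12≤15, 1·2+3·4=14≤16, objective 16.
(x_1,x_2)=(3,3): 4·3+1·3=15≤15, 1·3+3·3=12≤16, objective 15.
(x_1,x_2)=(0,5): 4·0+1·5=5≤15, 1·0+3·5=15≤16, objective 15.
The best lattice point is (1,5), giving 17.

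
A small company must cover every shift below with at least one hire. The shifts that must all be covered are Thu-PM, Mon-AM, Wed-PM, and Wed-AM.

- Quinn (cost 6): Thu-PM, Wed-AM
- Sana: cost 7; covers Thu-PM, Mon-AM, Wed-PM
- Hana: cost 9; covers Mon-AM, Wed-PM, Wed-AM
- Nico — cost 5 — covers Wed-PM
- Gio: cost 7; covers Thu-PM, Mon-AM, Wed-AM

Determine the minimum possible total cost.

12

Choose Nico and Gio: together they cover Thu-PM, Mon-AM, Wed-PM, Wed-AM — every shift.
Total cost: 5 + 7 = 12.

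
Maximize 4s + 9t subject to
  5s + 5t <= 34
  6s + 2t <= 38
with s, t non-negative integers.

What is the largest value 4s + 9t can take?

54

The continuous relaxation peaks at (0, 6.8) with value 61.20; rounding to a feasible lattice point costs some objective.
(s,t)=(0,6) is feasible, giving 54.
(s,t)=(1,5) is feasible, giving 49.
Maximum is 54 at (s,t)=(0,6).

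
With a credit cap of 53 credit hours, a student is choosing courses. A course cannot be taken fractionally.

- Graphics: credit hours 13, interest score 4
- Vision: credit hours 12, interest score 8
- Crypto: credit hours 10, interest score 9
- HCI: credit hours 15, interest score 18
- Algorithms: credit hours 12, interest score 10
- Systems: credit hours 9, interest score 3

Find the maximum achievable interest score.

45

Vision + Crypto + HCI + Algorithms: credit hours 12 + 10 + 15 + 12 = 49 ≤ 53, interest score 8 + 9 + 18 + 10 = 45.
Crypto + HCI + Algorithms + Systems: credit hours 10 + 15 + 12 + 9 = 46 ≤ 53, interest score 9 + 18 + 10 + 3 = 40.
Graphics + Crypto + HCI + Algorithms: credit hours 13 + 10 + 15 + 12 = 50 ≤ 53, interest score 4 + 9 + 18 + 10 = 41.
Best is Vision, Crypto, HCI, and Algorithms with total interest score 45.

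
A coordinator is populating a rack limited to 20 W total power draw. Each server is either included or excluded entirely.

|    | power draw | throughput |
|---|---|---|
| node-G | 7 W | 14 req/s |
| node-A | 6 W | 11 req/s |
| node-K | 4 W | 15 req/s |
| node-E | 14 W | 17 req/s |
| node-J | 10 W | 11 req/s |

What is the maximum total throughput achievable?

Allowing fractional choices, the relaxed optimum would be about 43.6, but servers are indivisible.
node-G + node-A + node-K: power draw 7 + 6 + 4 = 17 ≤ 20, throughput 14 + 11 + 15 = 40.
node-A + node-K + node-J: power draw 6 + 4 + 10 = 20 ≤ 20, throughput 11 + 15 + 11 = 37.
Best is node-G, node-A, and node-K with total throughput 40.

40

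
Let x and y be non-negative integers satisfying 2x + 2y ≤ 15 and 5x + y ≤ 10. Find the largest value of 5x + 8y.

56

(x,y)=(0,7) is feasible, giving 56.
(x,y)=(0,6) is feasible, giving 48.
No feasible integer point exceeds 56.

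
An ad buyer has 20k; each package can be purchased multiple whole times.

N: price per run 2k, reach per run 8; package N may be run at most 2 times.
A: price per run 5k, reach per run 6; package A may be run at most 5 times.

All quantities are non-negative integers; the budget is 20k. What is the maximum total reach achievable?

2×N and 3×A: price 19 ≤ 20, reach 2·8 + 3·6 = 34.
2×N and 2×A: price 14 ≤ 20, reach 2·8 + 2·6 = 28.
Best is 34.

34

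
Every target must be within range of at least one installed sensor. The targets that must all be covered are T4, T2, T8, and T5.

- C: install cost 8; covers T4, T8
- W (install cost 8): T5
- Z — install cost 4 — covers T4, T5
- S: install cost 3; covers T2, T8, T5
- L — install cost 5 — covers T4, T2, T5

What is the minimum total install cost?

Choose Z and S: together they cover T4, T2, T8, T5 — every target.
Total install cost: 4 + 3 = 7.

7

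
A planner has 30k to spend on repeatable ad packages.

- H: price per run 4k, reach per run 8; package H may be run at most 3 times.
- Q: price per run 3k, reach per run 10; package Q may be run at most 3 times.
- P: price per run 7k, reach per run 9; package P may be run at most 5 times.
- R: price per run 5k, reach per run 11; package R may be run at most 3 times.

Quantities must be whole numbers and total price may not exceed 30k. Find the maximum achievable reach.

1×H, 3×Q, and 3×R: price 28 ≤ 30, reach 1·8 + 3·10 + 3·11 = 71.
1×H, 3×Q, 1×P, and 2×R: price 30 ≤ 30, reach 1·8 + 3·10 + 1·9 + 2·11 = 69.
Best is 71.

71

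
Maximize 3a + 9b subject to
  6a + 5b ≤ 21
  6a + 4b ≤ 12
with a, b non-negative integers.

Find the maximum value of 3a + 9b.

(a,b)=(0,3): 6·0+5·3=15≤21, 6·0+4·3=12≤12, objective 27.
(a,b)=(0,2): 6·0+5·2=10≤21, 6·0+4·2=8≤12, objective 18.
No feasible integer point exceeds 27.

27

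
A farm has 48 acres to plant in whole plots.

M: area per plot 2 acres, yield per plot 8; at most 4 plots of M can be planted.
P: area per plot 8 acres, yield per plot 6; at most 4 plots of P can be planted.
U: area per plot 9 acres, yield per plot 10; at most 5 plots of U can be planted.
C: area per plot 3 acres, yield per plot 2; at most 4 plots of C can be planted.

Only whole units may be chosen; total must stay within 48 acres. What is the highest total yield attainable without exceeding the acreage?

74

This is a bounded integer knapsack.
4×M, 4×U, and 1×C: area 47 ≤ 48, yield 4·8 + 4·10 + 1·2 = 74.
4×M and 4×U: area 44 ≤ 48, yield 4·8 + 4·10 = 72.
Best is 74.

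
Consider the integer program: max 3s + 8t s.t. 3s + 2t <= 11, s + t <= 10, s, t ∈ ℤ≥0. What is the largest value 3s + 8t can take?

40

The continuous relaxation peaks at (0, 5.5) with value 44.00; rounding to a feasible lattice point costs some objective.
(s,t)=(0,5): 3·0+2·5=10≤11, 1·0+1·5=5≤10, objective 40.
(s,t)=(1,4): 3·1+2·4=11≤11, 1·1+1·4=5≤10, objective 35.
(s,t)=(0,4): 3·0+2·4=8≤11, 1·0+1·4=4≤10, objective 32.
Maximum is 40 at (s,t)=(0,5).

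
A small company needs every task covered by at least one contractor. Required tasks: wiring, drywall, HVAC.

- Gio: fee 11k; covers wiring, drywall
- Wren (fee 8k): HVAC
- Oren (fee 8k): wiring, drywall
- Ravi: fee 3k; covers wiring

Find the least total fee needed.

16

This is a weighted set-cover instance.
The greedy cost-per-new-task heuristic would pick Ravi, Wren, and Oren for 19, but a cheaper cover exists.
Choose Wren and Oren: together they cover wiring, drywall, HVAC — every task.
Total fee: 8 + 8 = 16.
No cover costs less than 16.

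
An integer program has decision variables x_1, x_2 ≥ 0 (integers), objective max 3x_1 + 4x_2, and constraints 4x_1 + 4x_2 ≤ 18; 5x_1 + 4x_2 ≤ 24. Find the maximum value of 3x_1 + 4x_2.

16

(x_1,x_2)=(0,4): 4·0+4·4=16≤18, 5·0+4·4=16≤24, objective 16.
(x_1,x_2)=(1,3): 4·1+4·3=16≤18, 5·1+4·3=17≤24, objective 15.
(x_1,x_2)=(0,3): 4·0+4·3=12≤18, 5·0+4·3=12≤24, objective 12.
Maximum is 16 at (x_1,x_2)=(0,4).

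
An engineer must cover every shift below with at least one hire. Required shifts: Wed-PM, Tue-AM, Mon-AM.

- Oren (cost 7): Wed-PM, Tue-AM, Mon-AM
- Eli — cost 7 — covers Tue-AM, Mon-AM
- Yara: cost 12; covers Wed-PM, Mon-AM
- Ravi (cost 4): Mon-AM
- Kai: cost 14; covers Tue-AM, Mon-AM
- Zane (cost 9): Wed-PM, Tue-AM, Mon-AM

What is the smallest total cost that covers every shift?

Oren alone covers Wed-PM, Tue-AM, Mon-AM — every shift.
Total cost: 7.

7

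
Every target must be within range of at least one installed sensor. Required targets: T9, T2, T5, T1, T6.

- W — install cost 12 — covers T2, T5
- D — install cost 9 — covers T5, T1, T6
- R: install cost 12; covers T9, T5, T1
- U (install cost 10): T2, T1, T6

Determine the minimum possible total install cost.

The greedy cost-per-new-target heuristic would pick D, U, and R for 31, but a cheaper cover exists.
Choose R and U: together they cover T9, T2, T5, T1, T6 — every target.
Total install cost: 12 + 10 = 22.
No cover costs less than 22.

22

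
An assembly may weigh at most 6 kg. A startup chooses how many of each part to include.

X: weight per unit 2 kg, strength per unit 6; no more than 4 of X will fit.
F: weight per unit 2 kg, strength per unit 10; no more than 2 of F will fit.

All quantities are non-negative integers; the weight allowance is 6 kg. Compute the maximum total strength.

This is a bounded integer knapsack.
F has the best ratio (10/2); taking only F gives at most 2×10 = 20 (stopped by the supply cap of 2).
Mixing does better — 1×X and 2×F: weight 6 ≤ 6, strength 1·6 + 2·10 = 26.

26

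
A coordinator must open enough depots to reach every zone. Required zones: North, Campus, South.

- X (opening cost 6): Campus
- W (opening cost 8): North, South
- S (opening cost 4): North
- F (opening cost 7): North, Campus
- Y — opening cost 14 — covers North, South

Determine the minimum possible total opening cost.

14

Choose X and W: together they cover North, Campus, South — every zone.
Total opening cost: 6 + 8 = 14.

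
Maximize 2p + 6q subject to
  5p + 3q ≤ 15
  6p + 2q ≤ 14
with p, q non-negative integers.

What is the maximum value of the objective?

30

(p,q)=(0,5) is feasible, giving 30.
(p,q)=(0,4) is feasible, giving 24.
Maximum is 30 at (p,q)=(0,5).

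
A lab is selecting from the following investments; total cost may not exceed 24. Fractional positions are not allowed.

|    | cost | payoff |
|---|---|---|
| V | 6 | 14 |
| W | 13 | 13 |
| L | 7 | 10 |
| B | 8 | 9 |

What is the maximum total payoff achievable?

V + L + B: cost 6 + 7 + 8 = 21 ≤ 24, payoff 14 + 10 + 9 = 33.
V + W: cost 6 + 13 = 19 ≤ 24, payoff 14 + 13 = 27.
V + L: cost 6 + 7 = 13 ≤ 24, payoff 14 + 10 = 24.
Best is V, L, and B with total payoff 33.

33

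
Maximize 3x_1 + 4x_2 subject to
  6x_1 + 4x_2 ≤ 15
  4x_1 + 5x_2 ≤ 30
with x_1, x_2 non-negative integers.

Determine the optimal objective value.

(x_1,x_2)=(0,3) is feasible, giving 12.
(x_1,x_2)=(1,2) is feasible, giving 11.
(x_1,x_2)=(0,2) is feasible, giving 8.
Maximum is 12 at (x_1,x_2)=(0,3).

12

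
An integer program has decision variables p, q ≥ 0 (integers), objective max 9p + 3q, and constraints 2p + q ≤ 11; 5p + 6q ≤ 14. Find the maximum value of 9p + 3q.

The continuous relaxation peaks at (2.8, 0) with value 25.20; rounding to a feasible lattice point costs some objective.
(p,q)=(2,0): 2·2+1·0=4≤11, 5·2+6·0=10≤14, objective 18.
(p,q)=(1,1): 2·1+1·1=3≤11, 5·1+6·1=11≤14, objective 12.
Maximum is 18 at (p,q)=(2,0).

18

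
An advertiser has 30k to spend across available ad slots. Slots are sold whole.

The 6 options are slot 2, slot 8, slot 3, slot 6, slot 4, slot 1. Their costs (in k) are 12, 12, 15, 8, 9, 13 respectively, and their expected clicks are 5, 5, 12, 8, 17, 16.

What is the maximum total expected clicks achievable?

41

slot 4 + slot 1: cost 9 + 13 = 22 ≤ 30, expected clicks 17 + 16 = 33.
slot 6 + slot 4 + slot 1: cost 8 + 9 + 13 = 30 ≤ 30, expected clicks 8 + 17 + 16 = 41.
Best is slot 6, slot 4, and slot 1 with total expected clicks 41.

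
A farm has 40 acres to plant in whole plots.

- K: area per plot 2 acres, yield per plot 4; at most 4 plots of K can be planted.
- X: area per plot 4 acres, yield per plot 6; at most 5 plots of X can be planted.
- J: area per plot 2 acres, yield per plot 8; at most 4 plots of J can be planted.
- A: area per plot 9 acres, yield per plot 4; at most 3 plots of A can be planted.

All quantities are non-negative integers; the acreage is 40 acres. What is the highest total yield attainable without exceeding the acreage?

3×K, 5×X, and 4×J: area 34 ≤ 40, yield 3·4 + 5·6 + 4·8 = 74.
4×K, 5×X, and 4×J: area 36 ≤ 40, yield 4·4 + 5·6 + 4·8 = 78.
Best is 78.

78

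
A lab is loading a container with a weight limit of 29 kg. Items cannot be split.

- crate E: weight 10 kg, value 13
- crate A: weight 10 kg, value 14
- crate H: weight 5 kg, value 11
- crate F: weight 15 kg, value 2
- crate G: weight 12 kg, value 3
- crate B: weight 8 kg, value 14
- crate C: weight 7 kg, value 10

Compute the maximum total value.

crate E + crate H + crate B: weight 10 + 5 + 8 = 23 ≤ 29, value 13 + 11 + 14 = 38.
crate A + crate H + crate B: weight 10 + 5 + 8 = 23 ≤ 29, value 14 + 11 + 14 = 39.
crate E + crate A + crate B: weight 10 + 10 + 8 = 28 ≤ 29, value 13 + 14 + 14 = 41.
Best is crate E, crate A, and crate B with total value 41.

41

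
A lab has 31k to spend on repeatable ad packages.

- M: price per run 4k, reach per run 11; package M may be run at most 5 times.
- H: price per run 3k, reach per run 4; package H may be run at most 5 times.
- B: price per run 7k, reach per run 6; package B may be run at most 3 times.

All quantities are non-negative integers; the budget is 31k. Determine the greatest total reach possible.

M has the best ratio (11/4); taking only M gives at most 5×11 = 55 (stopped by the supply cap of 5).
Mixing does better — 5×M and 3×H: price 29 ≤ 31, reach 5·11 + 3·4 = 67.

67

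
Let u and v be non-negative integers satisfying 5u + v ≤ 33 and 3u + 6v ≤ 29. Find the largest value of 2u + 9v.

38

(u,v)=(1,4) is feasible, giving 38.
(u,v)=(0,4) is feasible, giving 36.
(u,v)=(2,3) is feasible, giving 31.
The best lattice point is (1,4), giving 38.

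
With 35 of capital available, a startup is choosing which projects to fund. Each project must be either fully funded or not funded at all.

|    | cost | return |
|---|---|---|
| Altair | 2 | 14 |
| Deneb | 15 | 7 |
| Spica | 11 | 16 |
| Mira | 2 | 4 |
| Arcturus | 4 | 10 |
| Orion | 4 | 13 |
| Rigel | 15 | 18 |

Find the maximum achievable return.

Altair + Spica + Orion + Rigel: cost 2 + 11 + 4 + 15 = 32 ≤ 35, return 14 + 16 + 13 + 18 = 61.
Altair + Spica + Mira + Arcturus + Rigel: cost 2 + 11 + 2 + 4 + 15 = 34 ≤ 35, return 14 + 16 + 4 + 10 + 18 = 62.
Altair + Spica + Mira + Orion + Rigel: cost 2 + 11 + 2 + 4 + 15 = 34 ≤ 35, return 14 + 16 + 4 + 13 + 18 = 65.
Best is Altair, Spica, Mira, Orion, and Rigel with total return 65.

65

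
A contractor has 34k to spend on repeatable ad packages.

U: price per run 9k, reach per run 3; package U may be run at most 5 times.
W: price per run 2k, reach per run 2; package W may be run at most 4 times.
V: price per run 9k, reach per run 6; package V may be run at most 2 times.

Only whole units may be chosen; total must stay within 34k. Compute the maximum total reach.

21

4×W and 2×V: price 26 ≤ 34, reach 4·2 + 2·6 = 20.
1×U, 3×W, and 2×V: price 33 ≤ 34, reach 1·3 + 3·2 + 2·6 = 21.
Best is 21.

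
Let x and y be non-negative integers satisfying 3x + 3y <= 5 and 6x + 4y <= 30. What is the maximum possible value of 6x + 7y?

7

(x,y)=(0,1): 3·0+3·1=3≤5, 6·0+4·1=4≤30, objective 7.
(x,y)=(1,0): 3·1+3·0=3≤5, 6·1+4·0=6≤30, objective 6.
No feasible integer point exceeds 7.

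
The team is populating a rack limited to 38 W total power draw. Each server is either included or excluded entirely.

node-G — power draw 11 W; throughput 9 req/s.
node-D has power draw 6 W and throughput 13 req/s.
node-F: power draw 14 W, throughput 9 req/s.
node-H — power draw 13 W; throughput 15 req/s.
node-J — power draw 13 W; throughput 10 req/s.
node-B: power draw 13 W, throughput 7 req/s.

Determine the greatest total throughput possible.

This is a 0-1 knapsack instance.
Allowing fractional choices, the relaxed optimum would be about 43.2, but servers are indivisible.
node-D + node-F + node-H: power draw 6 + 14 + 13 = 33 ≤ 38, throughput 13 + 9 + 15 = 37.
node-G + node-D + node-H: power draw 11 + 6 + 13 = 30 ≤ 38, throughput 9 + 13 + 15 = 37.
node-D + node-H + node-J: power draw 6 + 13 + 13 = 32 ≤ 38, throughput 13 + 15 + 10 = 38.
Best is node-D, node-H, and node-J with total throughput 38.

38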